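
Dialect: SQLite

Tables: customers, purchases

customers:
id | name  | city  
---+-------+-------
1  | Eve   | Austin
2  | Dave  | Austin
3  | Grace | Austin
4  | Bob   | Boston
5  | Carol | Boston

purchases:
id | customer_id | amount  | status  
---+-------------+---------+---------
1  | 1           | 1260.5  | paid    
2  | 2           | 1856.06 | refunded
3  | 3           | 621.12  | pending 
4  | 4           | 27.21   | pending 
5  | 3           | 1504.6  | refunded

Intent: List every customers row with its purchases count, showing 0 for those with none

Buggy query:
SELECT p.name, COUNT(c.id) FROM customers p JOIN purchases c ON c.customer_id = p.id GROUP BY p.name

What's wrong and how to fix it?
Bug: An inner join excludes parents with zero children

Fix: Switch to LEFT JOIN to retain unmatched parent rows

Corrected query:
SELECT p.name, COUNT(c.id) FROM customers p LEFT JOIN purchases c ON c.customer_id = p.id GROUP BY p.name

Result:
name  | COUNT(c.id)
------+------------
Bob   | 1          
Carol | 0          
Dave  | 1          
Eve   | 1          
Grace | 2          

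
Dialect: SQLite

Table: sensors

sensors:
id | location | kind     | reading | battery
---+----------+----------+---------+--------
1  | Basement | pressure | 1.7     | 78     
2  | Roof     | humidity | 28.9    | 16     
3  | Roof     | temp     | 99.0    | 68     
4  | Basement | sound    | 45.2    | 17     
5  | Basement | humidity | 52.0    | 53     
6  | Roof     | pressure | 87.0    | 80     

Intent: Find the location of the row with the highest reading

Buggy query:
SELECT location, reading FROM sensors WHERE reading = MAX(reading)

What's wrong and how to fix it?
Bug: MAX(reading) is an aggregate and cannot be used directly in WHERE

Fix: Wrap MAX in a scalar subquery so WHERE compares against a single value

Corrected query:
SELECT location, reading FROM sensors WHERE reading = (SELECT MAX(reading) FROM sensors)

Result:
location | reading
---------+--------
Roof     | 99     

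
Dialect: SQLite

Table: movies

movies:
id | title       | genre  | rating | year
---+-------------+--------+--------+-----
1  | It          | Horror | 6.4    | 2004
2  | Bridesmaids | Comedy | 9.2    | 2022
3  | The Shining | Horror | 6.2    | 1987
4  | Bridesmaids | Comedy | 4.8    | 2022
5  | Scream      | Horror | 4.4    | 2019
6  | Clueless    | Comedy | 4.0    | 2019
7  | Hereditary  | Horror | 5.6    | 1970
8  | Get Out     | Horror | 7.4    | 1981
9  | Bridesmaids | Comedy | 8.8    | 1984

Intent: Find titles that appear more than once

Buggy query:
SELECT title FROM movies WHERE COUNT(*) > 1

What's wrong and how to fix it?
Bug: COUNT(*) is an aggregate and cannot be used in WHERE

Fix: GROUP BY title, then filter groups with HAVING COUNT(*) > 1

Corrected query:
SELECT title FROM movies GROUP BY title HAVING COUNT(*) > 1

Result:
title      
-----------
Bridesmaids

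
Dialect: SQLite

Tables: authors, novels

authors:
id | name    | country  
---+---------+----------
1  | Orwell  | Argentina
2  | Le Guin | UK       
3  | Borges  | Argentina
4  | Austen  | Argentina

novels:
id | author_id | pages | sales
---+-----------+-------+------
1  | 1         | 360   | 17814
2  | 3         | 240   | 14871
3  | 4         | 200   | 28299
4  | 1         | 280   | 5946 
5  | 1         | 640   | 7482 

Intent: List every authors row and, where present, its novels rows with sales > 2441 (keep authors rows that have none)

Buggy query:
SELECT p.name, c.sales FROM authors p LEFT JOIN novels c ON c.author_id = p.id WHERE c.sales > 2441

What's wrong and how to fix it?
Bug: A WHERE condition on the right-hand table after LEFT JOIN drops unmatched parents

Fix: Put 'c.sales > 2441' in the JOIN's ON clause instead of WHERE

Corrected query:
SELECT p.name, c.sales FROM authors p LEFT JOIN novels c ON c.author_id = p.id AND c.sales > 2441

Result:
name    | sales
--------+------
Orwell  | 5946 
Orwell  | 7482 
Orwell  | 17814
Le Guin | NULL 
Borges  | 14871
Austen  | 28299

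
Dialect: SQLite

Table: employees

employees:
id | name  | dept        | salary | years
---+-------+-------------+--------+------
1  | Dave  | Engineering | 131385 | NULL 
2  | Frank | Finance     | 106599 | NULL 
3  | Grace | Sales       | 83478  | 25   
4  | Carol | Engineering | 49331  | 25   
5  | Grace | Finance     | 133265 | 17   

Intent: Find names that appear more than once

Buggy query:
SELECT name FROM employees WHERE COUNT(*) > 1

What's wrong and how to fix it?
Bug: COUNT(*) is an aggregate and cannot be used in WHERE

Fix: Group first, then use HAVING for the count condition

Corrected query:
SELECT name FROM employees GROUP BY name HAVING COUNT(*) > 1

Result:
name 
-----
Grace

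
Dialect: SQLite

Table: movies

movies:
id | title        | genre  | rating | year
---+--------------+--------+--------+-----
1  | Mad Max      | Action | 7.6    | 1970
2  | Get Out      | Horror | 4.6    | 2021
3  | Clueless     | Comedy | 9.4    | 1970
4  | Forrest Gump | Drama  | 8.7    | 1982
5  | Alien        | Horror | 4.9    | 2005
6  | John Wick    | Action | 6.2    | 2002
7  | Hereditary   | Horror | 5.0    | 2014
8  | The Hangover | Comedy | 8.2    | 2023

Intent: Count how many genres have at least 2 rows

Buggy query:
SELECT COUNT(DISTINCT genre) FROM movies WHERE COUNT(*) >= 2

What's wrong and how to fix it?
Bug: COUNT(*) cannot appear in WHERE; the per-group count doesn't exist yet

Fix: Group first with HAVING COUNT(*) >= 2, then COUNT the resulting groups

Corrected query:
SELECT COUNT(*) FROM (SELECT genre FROM movies GROUP BY genre HAVING COUNT(*) >= 2)

Result:
COUNT(*)
--------
3       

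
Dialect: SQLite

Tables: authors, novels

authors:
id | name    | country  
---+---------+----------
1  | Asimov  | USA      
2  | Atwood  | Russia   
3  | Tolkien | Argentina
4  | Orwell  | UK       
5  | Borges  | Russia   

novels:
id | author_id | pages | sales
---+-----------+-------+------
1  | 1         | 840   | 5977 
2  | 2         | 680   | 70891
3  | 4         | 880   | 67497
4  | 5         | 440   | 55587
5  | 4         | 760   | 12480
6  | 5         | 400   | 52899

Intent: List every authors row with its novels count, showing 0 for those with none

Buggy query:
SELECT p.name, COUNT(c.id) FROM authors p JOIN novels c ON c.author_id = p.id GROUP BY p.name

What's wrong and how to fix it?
Bug: INNER JOIN drops authors rows that have no matching novels rows

Fix: Use LEFT JOIN so parents without children still appear (COUNT(c.id) gives 0)

Corrected query:
SELECT p.name, COUNT(c.id) FROM authors p LEFT JOIN novels c ON c.author_id = p.id GROUP BY p.name

Result:
name    | COUNT(c.id)
--------+------------
Asimov  | 1          
Atwood  | 1          
Borges  | 2          
Orwell  | 2          
Tolkien | 0          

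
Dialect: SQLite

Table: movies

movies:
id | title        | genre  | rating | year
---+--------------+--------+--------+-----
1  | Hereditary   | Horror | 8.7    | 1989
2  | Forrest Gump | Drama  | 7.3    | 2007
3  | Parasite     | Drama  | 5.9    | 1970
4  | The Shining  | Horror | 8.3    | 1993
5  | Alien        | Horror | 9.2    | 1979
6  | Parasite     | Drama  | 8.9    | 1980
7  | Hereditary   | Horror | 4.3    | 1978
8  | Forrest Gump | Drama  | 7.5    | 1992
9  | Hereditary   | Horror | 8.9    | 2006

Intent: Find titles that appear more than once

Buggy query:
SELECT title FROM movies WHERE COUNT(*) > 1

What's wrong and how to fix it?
Bug: WHERE can't reference COUNT(*); aggregates are computed after WHERE

Fix: Group first, then use HAVING for the count condition

Corrected query:
SELECT title FROM movies GROUP BY title HAVING COUNT(*) > 1

Result:
title       
------------
Forrest Gump
Hereditary  
Parasite    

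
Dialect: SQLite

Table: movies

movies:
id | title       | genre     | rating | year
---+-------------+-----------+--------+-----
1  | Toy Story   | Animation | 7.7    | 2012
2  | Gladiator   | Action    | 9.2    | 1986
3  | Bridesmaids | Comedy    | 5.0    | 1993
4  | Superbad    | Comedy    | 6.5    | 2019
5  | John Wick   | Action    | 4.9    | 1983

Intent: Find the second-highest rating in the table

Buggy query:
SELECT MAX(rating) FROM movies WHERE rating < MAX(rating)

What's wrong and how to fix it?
Bug: The inner MAX is an aggregate inside WHERE, which is not allowed

Fix: Put the inner MAX in a scalar subquery

Corrected query:
SELECT MAX(rating) FROM movies WHERE rating < (SELECT MAX(rating) FROM movies)

Result:
MAX(rating)
-----------
7.7        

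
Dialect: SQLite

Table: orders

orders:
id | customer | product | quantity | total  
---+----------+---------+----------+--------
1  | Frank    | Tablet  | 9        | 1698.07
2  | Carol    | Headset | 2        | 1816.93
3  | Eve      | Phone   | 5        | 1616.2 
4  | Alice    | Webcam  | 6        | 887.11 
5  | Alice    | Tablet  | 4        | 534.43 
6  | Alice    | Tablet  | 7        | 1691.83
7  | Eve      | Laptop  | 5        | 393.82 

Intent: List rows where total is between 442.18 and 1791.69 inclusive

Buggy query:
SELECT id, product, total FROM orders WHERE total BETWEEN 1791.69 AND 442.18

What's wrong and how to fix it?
Bug: The bounds are reversed; BETWEEN a AND b requires a <= b to match anything

Fix: Write BETWEEN 442.18 AND 1791.69

Corrected query:
SELECT id, product, total FROM orders WHERE total BETWEEN 442.18 AND 1791.69

Result:
id | product | total  
---+---------+--------
1  | Tablet  | 1698.07
3  | Phone   | 1616.2 
4  | Webcam  | 887.11 
5  | Tablet  | 534.43 
6  | Tablet  | 1691.83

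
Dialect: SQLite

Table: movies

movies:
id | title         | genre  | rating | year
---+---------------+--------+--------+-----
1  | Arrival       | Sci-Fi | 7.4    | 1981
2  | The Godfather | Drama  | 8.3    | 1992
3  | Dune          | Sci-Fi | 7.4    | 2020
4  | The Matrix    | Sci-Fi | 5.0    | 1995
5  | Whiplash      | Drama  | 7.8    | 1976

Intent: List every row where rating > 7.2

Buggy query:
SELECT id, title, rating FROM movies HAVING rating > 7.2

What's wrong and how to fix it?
Bug: This is a non-aggregate query (no GROUP BY, no aggregates), so in SQLite the HAVING clause is invalid here; a row-level condition belongs in WHERE

Fix: Replace HAVING with WHERE since the condition applies to individual rows

Corrected query:
SELECT id, title, rating FROM movies WHERE rating > 7.2

Result:
id | title         | rating
---+---------------+-------
1  | Arrival       | 7.4   
2  | The Godfather | 8.3   
3  | Dune          | 7.4   
5  | Whiplash      | 7.8   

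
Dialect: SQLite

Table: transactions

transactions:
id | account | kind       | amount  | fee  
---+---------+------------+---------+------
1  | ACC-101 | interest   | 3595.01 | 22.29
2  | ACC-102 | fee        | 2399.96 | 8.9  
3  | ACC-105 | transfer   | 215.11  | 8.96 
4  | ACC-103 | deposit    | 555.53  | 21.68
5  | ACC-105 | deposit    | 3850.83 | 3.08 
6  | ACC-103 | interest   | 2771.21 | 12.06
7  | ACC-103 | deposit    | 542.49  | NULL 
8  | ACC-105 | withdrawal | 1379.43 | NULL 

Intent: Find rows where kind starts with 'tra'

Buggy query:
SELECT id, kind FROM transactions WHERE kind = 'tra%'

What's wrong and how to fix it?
Bug: Wildcards only work with LIKE; '=' treats '%' as a literal character

Fix: Replace '=' with LIKE so 'tra%' is treated as a pattern

Corrected query:
SELECT id, kind FROM transactions WHERE kind LIKE 'tra%'

Result:
id | kind    
---+---------
3  | transfer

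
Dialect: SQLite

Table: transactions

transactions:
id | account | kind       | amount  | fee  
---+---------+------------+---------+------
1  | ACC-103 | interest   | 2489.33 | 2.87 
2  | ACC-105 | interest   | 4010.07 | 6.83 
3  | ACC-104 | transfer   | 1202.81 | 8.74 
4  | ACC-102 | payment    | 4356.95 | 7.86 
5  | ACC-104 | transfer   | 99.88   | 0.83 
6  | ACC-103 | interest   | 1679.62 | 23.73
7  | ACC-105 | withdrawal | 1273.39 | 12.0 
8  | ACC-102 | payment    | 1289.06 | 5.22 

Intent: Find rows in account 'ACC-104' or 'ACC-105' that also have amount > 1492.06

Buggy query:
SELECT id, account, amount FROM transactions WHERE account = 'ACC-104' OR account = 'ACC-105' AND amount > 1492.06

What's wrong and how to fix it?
Bug: Without parentheses, AND is evaluated before OR, so the amount filter only applies to the 'ACC-105' branch

Fix: Group the OR with parentheses (or use IN), then AND the threshold

Corrected query:
SELECT id, account, amount FROM transactions WHERE (account = 'ACC-104' OR account = 'ACC-105') AND amount > 1492.06

Result:
id | account | amount 
---+---------+--------
2  | ACC-105 | 4010.07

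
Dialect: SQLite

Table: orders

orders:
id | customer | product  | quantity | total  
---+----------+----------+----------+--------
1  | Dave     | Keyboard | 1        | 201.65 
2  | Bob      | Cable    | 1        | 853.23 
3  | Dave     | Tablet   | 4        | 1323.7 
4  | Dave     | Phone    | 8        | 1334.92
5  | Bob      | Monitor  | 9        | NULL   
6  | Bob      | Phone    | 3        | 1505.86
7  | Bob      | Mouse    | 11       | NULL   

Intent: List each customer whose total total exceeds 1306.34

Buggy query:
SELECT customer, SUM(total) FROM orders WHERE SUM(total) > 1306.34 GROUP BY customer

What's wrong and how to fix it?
Bug: SUM(total) is an aggregate, but WHERE filters rows before aggregation

Fix: Use HAVING (which filters groups after aggregation) instead of WHERE

Corrected query:
SELECT customer, SUM(total) FROM orders GROUP BY customer HAVING SUM(total) > 1306.34

Result:
customer | SUM(total)
---------+-----------
Bob      | 2359.09   
Dave     | 2860.27   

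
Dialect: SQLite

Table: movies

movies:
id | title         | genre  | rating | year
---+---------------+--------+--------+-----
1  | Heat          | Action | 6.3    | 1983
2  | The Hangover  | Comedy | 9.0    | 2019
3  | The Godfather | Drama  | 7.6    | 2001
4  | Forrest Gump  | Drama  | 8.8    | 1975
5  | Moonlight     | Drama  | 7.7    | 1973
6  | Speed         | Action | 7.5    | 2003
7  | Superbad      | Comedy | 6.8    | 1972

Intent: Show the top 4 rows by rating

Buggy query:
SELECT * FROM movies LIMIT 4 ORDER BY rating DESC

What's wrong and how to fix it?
Bug: LIMIT must come after ORDER BY

Fix: Swap the clauses: ORDER BY first, then LIMIT

Corrected query:
SELECT * FROM movies ORDER BY rating DESC LIMIT 4

Result:
id | title         | genre  | rating | year
---+---------------+--------+--------+-----
2  | The Hangover  | Comedy | 9      | 2019
4  | Forrest Gump  | Drama  | 8.8    | 1975
5  | Moonlight     | Drama  | 7.7    | 1973
3  | The Godfather | Drama  | 7.6    | 2001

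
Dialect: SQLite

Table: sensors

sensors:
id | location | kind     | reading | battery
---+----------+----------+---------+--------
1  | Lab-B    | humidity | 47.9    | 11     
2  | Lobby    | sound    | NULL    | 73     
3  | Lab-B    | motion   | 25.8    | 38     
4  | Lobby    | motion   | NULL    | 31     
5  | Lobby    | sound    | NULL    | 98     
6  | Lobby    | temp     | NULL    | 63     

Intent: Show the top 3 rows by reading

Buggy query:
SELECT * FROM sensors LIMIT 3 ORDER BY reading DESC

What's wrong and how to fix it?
Bug: ORDER BY cannot follow LIMIT; LIMIT is the final clause

Fix: Sort with ORDER BY, then apply LIMIT

Corrected query:
SELECT * FROM sensors ORDER BY reading DESC LIMIT 3

Result:
id | location | kind     | reading | battery
---+----------+----------+---------+--------
1  | Lab-B    | humidity | 47.9    | 11     
3  | Lab-B    | motion   | 25.8    | 38     
2  | Lobby    | sound    | NULL    | 73     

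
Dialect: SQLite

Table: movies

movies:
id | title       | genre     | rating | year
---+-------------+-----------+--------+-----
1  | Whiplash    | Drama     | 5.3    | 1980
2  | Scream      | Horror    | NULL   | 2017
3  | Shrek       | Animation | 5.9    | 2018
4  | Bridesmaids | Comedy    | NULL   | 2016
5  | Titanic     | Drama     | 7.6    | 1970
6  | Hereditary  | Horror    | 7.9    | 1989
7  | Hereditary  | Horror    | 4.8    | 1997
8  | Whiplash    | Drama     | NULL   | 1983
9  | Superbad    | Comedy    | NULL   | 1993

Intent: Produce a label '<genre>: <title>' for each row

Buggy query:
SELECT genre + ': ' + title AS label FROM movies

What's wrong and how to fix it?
Bug: SQLite uses || for string concatenation; + coerces text to numbers (yielding 0)

Fix: Replace + with || to concatenate text

Corrected query:
SELECT genre || ': ' || title AS label FROM movies

Result:
label              
-------------------
Drama: Whiplash    
Horror: Scream     
Animation: Shrek   
Comedy: Bridesmaids
Drama: Titanic     
Horror: Hereditary 
Horror: Hereditary 
Drama: Whiplash    
Comedy: Superbad   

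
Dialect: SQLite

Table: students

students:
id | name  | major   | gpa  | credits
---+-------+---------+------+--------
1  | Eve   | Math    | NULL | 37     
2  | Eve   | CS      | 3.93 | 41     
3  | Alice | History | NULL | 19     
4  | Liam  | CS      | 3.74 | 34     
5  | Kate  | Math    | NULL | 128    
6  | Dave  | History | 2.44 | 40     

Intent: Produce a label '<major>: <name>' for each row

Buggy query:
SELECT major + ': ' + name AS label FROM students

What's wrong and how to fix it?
Bug: SQLite uses || for string concatenation; + coerces text to numbers (yielding 0)

Fix: Use the || operator for string concatenation

Corrected query:
SELECT major || ': ' || name AS label FROM students

Result:
label         
--------------
Math: Eve     
CS: Eve       
History: Alice
CS: Liam      
Math: Kate    
History: Dave 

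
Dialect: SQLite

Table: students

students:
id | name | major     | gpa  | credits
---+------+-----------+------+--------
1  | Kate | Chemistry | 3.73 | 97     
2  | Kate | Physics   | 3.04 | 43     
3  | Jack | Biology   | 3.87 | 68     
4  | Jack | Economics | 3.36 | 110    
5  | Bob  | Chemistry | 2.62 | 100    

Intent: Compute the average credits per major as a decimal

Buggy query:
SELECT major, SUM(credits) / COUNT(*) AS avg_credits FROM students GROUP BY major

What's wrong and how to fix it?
Bug: SUM(credits) and COUNT(*) are both integers; the division truncates the fractional part

Fix: Cast one side to REAL so the division keeps the fractional part

Corrected query:
SELECT major, SUM(credits) * 1.0 / COUNT(*) AS avg_credits FROM students GROUP BY major

Result:
major     | avg_credits
----------+------------
Biology   | 68         
Chemistry | 98.5       
Economics | 110        
Physics   | 43         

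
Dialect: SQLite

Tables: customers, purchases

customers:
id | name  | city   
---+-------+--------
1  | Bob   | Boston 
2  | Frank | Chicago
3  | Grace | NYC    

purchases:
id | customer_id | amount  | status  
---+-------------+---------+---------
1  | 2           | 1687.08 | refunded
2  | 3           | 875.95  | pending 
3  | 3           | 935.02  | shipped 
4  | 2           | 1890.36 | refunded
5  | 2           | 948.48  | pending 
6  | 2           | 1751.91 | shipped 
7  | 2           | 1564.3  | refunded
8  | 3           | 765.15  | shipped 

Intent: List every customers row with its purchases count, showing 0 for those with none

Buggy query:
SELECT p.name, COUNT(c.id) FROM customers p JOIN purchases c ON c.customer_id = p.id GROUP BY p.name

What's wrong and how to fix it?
Bug: An inner join excludes parents with zero children

Fix: Switch to LEFT JOIN to retain unmatched parent rows

Corrected query:
SELECT p.name, COUNT(c.id) FROM customers p LEFT JOIN purchases c ON c.customer_id = p.id GROUP BY p.name

Result:
name  | COUNT(c.id)
------+------------
Bob   | 0          
Frank | 5          
Grace | 3          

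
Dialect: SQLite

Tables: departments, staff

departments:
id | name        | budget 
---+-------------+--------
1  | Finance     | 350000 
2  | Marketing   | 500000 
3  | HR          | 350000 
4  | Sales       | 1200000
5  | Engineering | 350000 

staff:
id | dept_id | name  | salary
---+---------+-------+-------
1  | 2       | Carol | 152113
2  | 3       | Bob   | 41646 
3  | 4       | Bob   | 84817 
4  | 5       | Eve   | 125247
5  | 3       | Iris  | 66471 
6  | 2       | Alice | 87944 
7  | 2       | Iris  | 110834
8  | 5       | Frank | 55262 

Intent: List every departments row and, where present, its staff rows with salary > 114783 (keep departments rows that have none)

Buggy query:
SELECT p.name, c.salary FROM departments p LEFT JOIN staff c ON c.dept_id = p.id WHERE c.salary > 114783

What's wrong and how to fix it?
Bug: A WHERE condition on the right-hand table after LEFT JOIN drops unmatched parents

Fix: Move the right-table condition into the ON clause so unmatched parents are kept

Corrected query:
SELECT p.name, c.salary FROM departments p LEFT JOIN staff c ON c.dept_id = p.id AND c.salary > 114783

Result:
name        | salary
------------+-------
Finance     | NULL  
Marketing   | 152113
HR          | NULL  
Sales       | NULL  
Engineering | 125247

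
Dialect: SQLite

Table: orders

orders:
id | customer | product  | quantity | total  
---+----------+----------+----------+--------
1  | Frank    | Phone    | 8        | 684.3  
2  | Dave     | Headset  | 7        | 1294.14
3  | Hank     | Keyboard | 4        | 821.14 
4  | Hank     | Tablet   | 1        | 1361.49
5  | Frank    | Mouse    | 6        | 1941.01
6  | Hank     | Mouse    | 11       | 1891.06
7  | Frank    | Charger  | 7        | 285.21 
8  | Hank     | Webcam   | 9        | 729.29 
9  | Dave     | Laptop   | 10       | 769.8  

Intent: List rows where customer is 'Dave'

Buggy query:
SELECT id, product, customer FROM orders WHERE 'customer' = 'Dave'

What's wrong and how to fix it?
Bug: 'customer' in single quotes is a string literal, not the column; the comparison is literal-vs-literal and never true

Fix: Remove the quotes around the column name (or use double quotes for an identifier)

Corrected query:
SELECT id, product, customer FROM orders WHERE customer = 'Dave'

Result:
id | product | customer
---+---------+---------
2  | Headset | Dave    
9  | Laptop  | Dave    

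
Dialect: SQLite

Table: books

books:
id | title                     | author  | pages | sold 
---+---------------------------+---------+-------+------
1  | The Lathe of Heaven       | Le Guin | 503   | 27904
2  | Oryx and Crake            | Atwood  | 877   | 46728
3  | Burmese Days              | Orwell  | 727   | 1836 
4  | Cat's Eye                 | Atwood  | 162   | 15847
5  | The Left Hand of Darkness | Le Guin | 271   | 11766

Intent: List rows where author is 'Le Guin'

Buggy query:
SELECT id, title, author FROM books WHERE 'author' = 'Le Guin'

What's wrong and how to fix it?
Bug: 'author' in single quotes is a string literal, not the column; the comparison is literal-vs-literal and never true

Fix: Reference the column as author without single quotes

Corrected query:
SELECT id, title, author FROM books WHERE author = 'Le Guin'

Result:
id | title                     | author 
---+---------------------------+--------
1  | The Lathe of Heaven       | Le Guin
5  | The Left Hand of Darkness | Le Guin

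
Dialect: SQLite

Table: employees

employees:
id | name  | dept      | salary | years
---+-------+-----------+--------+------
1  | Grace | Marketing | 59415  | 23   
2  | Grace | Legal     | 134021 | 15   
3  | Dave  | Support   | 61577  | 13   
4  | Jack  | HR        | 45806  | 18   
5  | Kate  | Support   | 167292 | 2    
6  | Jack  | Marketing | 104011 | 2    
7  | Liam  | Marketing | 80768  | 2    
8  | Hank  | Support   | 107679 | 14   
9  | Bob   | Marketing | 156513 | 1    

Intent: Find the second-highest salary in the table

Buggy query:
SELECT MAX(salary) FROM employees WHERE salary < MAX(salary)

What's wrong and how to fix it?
Bug: MAX(salary) on the right of the comparison is an aggregate-in-WHERE error

Fix: Put the inner MAX in a scalar subquery

Corrected query:
SELECT MAX(salary) FROM employees WHERE salary < (SELECT MAX(salary) FROM employees)

Result:
MAX(salary)
-----------
156513     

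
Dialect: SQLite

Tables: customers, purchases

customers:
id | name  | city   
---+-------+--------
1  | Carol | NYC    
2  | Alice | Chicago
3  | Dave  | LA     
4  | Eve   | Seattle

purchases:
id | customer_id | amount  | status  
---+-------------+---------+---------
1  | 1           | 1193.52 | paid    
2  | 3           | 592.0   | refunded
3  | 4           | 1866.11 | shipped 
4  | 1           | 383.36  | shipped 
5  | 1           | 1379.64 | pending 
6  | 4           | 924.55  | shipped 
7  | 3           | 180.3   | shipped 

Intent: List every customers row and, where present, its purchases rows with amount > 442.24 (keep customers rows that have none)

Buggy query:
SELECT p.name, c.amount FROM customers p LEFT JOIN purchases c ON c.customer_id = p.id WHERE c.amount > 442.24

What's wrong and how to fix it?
Bug: A WHERE condition on the right-hand table after LEFT JOIN drops unmatched parents

Fix: Move the right-table condition into the ON clause so unmatched parents are kept

Corrected query:
SELECT p.name, c.amount FROM customers p LEFT JOIN purchases c ON c.customer_id = p.id AND c.amount > 442.24

Result:
name  | amount 
------+--------
Carol | 1193.52
Carol | 1379.64
Alice | NULL   
Dave  | 592    
Eve   | 924.55 
Eve   | 1866.11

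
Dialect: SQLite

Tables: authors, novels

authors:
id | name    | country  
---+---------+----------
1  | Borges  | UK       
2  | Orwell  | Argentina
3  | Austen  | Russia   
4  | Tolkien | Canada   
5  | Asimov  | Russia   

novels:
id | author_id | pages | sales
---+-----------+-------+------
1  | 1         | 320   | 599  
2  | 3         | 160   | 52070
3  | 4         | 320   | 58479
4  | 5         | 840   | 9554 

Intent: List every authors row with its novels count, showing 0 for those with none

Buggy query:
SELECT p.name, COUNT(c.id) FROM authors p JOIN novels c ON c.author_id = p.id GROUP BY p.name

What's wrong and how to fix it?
Bug: INNER JOIN drops authors rows that have no matching novels rows

Fix: Use LEFT JOIN so parents without children still appear (COUNT(c.id) gives 0)

Corrected query:
SELECT p.name, COUNT(c.id) FROM authors p LEFT JOIN novels c ON c.author_id = p.id GROUP BY p.name

Result:
name    | COUNT(c.id)
--------+------------
Asimov  | 1          
Austen  | 1          
Borges  | 1          
Orwell  | 0          
Tolkien | 1          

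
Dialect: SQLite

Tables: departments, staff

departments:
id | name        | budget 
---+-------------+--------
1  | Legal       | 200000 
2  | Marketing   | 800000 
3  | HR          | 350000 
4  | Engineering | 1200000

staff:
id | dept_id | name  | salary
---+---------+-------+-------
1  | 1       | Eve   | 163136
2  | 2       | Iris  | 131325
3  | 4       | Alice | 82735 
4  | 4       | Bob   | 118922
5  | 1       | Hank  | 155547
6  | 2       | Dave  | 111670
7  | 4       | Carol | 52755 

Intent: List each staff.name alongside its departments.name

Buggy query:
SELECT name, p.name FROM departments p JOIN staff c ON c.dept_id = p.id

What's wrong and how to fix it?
Bug: Both tables have a 'name' column; the unqualified reference is ambiguous

Fix: Qualify the column with its table alias (c.name)

Corrected query:
SELECT c.name, p.name FROM departments p JOIN staff c ON c.dept_id = p.id

Result:
name  | name       
------+------------
Eve   | Legal      
Iris  | Marketing  
Alice | Engineering
Bob   | Engineering
Hank  | Legal      
Dave  | Marketing  
Carol | Engineering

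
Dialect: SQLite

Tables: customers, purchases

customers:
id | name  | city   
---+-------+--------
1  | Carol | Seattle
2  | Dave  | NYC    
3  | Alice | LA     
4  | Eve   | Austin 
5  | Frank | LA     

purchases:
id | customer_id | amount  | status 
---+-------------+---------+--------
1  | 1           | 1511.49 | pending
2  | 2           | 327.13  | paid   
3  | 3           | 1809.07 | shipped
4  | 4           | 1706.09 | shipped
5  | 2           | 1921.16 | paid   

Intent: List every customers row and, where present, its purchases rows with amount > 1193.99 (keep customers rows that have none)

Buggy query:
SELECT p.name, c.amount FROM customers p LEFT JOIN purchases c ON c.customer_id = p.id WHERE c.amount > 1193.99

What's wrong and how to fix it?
Bug: Filtering c.amount in WHERE discards the NULL rows produced by LEFT JOIN, turning it into an inner join

Fix: Put 'c.amount > 1193.99' in the JOIN's ON clause instead of WHERE

Corrected query:
SELECT p.name, c.amount FROM customers p LEFT JOIN purchases c ON c.customer_id = p.id AND c.amount > 1193.99

Result:
name  | amount 
------+--------
Carol | 1511.49
Dave  | 1921.16
Alice | 1809.07
Eve   | 1706.09
Frank | NULL   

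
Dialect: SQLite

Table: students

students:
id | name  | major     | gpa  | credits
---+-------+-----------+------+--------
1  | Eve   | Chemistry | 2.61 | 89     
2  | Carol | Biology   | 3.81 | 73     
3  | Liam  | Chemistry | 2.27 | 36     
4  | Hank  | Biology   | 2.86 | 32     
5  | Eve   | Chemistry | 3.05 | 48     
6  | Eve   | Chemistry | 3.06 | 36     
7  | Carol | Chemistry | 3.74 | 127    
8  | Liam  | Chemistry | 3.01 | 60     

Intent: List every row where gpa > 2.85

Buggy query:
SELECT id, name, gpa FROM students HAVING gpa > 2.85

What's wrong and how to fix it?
Bug: HAVING filters the output of aggregation, but this query has no GROUP BY and no aggregate functions, so SQLite rejects it (HAVING clause on a non-aggregate query); the condition here is per row

Fix: Replace HAVING with WHERE since the condition applies to individual rows

Corrected query:
SELECT id, name, gpa FROM students WHERE gpa > 2.85

Result:
id | name  | gpa 
---+-------+-----
2  | Carol | 3.81
4  | Hank  | 2.86
5  | Eve   | 3.05
6  | Eve   | 3.06
7  | Carol | 3.74
8  | Liam  | 3.01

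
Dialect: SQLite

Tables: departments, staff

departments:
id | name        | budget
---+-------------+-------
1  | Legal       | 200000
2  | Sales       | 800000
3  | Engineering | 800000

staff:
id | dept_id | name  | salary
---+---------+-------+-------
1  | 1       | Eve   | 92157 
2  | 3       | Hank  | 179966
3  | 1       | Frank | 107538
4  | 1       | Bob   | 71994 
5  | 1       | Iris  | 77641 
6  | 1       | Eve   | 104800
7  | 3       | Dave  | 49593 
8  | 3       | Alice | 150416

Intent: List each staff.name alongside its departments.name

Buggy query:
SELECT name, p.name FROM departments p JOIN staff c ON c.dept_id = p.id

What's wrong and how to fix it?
Bug: 'name' exists in both joined tables, so the database can't tell which one is meant

Fix: Prefix ambiguous columns with the table alias

Corrected query:
SELECT c.name, p.name FROM departments p JOIN staff c ON c.dept_id = p.id

Result:
name  | name       
------+------------
Eve   | Legal      
Hank  | Engineering
Frank | Legal      
Bob   | Legal      
Iris  | Legal      
Eve   | Legal      
Dave  | Engineering
Alice | Engineering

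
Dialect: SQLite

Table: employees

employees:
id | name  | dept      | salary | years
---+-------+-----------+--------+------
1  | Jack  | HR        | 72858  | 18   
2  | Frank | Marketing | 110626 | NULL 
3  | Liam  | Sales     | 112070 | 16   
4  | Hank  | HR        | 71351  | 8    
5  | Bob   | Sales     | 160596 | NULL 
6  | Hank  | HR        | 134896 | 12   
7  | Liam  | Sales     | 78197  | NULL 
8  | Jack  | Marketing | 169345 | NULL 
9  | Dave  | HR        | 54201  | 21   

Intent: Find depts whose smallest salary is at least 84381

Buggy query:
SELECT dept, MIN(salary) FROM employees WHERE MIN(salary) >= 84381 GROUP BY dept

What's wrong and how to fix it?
Bug: Aggregates like MIN are computed per group after WHERE runs

Fix: Use HAVING for the per-group MIN condition

Corrected query:
SELECT dept, MIN(salary) FROM employees GROUP BY dept HAVING MIN(salary) >= 84381

Result:
dept      | MIN(salary)
----------+------------
Marketing | 110626     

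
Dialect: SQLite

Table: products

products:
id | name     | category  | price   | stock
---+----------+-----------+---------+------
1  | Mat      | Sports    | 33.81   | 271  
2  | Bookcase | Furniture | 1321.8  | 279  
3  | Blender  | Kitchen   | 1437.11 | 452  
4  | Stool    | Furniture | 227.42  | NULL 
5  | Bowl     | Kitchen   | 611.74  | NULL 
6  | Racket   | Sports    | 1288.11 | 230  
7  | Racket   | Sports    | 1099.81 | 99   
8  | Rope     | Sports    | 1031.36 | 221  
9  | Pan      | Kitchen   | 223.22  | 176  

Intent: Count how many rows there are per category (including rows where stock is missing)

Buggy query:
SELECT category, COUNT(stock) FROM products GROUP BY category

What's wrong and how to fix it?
Bug: COUNT(column) counts non-NULL values only; rows with NULL stock aren't counted

Fix: Use COUNT(*) to count all rows regardless of NULL

Corrected query:
SELECT category, COUNT(*) FROM products GROUP BY category

Result:
category  | COUNT(*)
----------+---------
Furniture | 2       
Kitchen   | 3       
Sports    | 4       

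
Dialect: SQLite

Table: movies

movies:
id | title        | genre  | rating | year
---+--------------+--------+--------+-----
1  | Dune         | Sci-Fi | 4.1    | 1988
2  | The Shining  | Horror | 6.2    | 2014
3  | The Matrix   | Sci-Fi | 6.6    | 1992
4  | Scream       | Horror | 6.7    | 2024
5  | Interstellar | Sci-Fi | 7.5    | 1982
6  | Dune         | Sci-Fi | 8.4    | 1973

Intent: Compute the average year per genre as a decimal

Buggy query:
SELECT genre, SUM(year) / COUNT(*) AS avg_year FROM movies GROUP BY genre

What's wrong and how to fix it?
Bug: Both operands are integers, so '/' performs integer division and truncates

Fix: Multiply by 1.0 (or CAST to REAL) to force floating-point division

Corrected query:
SELECT genre, SUM(year) * 1.0 / COUNT(*) AS avg_year FROM movies GROUP BY genre

Result:
genre  | avg_year
-------+---------
Horror | 2019    
Sci-Fi | 1983.75 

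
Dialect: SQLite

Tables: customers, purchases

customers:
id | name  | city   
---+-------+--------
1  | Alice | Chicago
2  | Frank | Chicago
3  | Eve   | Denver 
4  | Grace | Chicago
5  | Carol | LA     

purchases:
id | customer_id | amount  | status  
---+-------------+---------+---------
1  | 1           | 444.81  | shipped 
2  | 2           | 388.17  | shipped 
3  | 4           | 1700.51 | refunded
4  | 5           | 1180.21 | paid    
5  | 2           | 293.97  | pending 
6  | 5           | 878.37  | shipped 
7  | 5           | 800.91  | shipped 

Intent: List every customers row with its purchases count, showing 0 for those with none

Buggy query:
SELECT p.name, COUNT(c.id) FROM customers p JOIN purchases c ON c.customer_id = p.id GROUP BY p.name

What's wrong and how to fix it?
Bug: INNER JOIN drops customers rows that have no matching purchases rows

Fix: Use LEFT JOIN so parents without children still appear (COUNT(c.id) gives 0)

Corrected query:
SELECT p.name, COUNT(c.id) FROM customers p LEFT JOIN purchases c ON c.customer_id = p.id GROUP BY p.name

Result:
name  | COUNT(c.id)
------+------------
Alice | 1          
Carol | 3          
Eve   | 0          
Frank | 2          
Grace | 1          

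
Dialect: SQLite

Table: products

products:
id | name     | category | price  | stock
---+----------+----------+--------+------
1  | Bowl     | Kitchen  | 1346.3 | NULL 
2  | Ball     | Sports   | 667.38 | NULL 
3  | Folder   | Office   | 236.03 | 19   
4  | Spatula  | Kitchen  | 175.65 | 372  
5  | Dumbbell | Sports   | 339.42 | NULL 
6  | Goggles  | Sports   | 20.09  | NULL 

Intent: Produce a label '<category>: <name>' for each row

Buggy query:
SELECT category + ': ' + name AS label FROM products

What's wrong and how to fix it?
Bug: SQLite uses || for string concatenation; + coerces text to numbers (yielding 0)

Fix: Use the || operator for string concatenation

Corrected query:
SELECT category || ': ' || name AS label FROM products

Result:
label           
----------------
Kitchen: Bowl   
Sports: Ball    
Office: Folder  
Kitchen: Spatula
Sports: Dumbbell
Sports: Goggles 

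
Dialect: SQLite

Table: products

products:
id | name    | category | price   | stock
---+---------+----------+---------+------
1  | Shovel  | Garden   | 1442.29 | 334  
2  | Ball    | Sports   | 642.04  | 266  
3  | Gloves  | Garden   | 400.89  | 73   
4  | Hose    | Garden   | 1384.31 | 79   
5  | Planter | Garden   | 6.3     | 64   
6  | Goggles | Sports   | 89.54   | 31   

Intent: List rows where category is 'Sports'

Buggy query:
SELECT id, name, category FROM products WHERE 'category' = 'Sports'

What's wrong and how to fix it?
Bug: Single quotes denote string literals in SQL; the column name is being compared as a constant string

Fix: Remove the quotes around the column name (or use double quotes for an identifier)

Corrected query:
SELECT id, name, category FROM products WHERE category = 'Sports'

Result:
id | name    | category
---+---------+---------
2  | Ball    | Sports  
6  | Goggles | Sports  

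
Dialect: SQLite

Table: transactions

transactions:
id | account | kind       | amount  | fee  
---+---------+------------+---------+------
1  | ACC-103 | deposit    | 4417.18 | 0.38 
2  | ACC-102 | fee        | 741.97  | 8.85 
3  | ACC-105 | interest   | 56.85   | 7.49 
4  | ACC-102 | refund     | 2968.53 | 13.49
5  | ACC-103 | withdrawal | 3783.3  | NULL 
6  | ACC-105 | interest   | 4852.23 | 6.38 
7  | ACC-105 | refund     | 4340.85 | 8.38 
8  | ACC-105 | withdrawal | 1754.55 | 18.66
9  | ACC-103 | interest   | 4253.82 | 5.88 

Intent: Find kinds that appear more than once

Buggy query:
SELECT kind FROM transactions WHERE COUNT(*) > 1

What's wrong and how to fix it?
Bug: COUNT(*) is an aggregate and cannot be used in WHERE

Fix: GROUP BY kind, then filter groups with HAVING COUNT(*) > 1

Corrected query:
SELECT kind FROM transactions GROUP BY kind HAVING COUNT(*) > 1

Result:
kind      
----------
interest  
refund    
withdrawal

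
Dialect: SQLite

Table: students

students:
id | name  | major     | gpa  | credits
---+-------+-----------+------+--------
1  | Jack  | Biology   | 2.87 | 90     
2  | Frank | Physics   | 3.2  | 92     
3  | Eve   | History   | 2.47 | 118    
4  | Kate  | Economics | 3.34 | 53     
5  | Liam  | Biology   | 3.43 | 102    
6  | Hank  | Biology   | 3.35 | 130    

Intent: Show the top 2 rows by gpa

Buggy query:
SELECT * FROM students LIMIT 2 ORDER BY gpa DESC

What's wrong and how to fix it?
Bug: ORDER BY cannot follow LIMIT; LIMIT is the final clause

Fix: Sort with ORDER BY, then apply LIMIT

Corrected query:
SELECT * FROM students ORDER BY gpa DESC LIMIT 2

Result:
id | name | major   | gpa  | credits
---+------+---------+------+--------
5  | Liam | Biology | 3.43 | 102    
6  | Hank | Biology | 3.35 | 130    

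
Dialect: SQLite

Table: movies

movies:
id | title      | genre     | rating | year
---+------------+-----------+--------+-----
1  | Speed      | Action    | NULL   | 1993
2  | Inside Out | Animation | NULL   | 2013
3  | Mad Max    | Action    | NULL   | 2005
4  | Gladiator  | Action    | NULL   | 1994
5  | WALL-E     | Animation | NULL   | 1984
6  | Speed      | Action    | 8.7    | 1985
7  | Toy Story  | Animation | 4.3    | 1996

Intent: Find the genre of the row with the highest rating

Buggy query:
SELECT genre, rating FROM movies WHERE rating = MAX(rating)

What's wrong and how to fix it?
Bug: MAX(rating) is an aggregate and cannot be used directly in WHERE

Fix: Wrap MAX in a scalar subquery so WHERE compares against a single value

Corrected query:
SELECT genre, rating FROM movies WHERE rating = (SELECT MAX(rating) FROM movies)

Result:
genre  | rating
-------+-------
Action | 8.7   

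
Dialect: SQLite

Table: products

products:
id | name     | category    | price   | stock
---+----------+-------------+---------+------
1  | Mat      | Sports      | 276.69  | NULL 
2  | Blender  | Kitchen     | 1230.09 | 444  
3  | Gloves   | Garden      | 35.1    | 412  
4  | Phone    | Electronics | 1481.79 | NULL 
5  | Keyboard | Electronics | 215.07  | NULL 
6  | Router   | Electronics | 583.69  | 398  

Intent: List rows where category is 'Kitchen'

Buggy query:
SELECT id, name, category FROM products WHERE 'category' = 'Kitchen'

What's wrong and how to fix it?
Bug: Single quotes denote string literals in SQL; the column name is being compared as a constant string

Fix: Reference the column as category without single quotes

Corrected query:
SELECT id, name, category FROM products WHERE category = 'Kitchen'

Result:
id | name    | category
---+---------+---------
2  | Blender | Kitchen 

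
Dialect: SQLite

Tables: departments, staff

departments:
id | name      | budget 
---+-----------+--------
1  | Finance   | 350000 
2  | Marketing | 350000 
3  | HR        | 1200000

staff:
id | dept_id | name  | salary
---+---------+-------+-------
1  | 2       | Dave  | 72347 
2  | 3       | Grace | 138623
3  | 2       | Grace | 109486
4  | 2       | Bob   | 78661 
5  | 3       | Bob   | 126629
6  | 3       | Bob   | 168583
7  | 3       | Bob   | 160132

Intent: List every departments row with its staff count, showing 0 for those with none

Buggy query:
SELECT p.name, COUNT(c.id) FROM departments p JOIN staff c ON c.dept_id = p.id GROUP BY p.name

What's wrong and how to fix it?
Bug: An inner join excludes parents with zero children

Fix: Use LEFT JOIN so parents without children still appear (COUNT(c.id) gives 0)

Corrected query:
SELECT p.name, COUNT(c.id) FROM departments p LEFT JOIN staff c ON c.dept_id = p.id GROUP BY p.name

Result:
name      | COUNT(c.id)
----------+------------
Finance   | 0          
HR        | 4          
Marketing | 3          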